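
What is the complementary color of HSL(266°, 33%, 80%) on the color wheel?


Complement = opposite side of color wheel = hue + 180°
H' = (266 + 180) mod 360 = 86°
S and L unchanged.
= HSL(86°, 33%, 80%)


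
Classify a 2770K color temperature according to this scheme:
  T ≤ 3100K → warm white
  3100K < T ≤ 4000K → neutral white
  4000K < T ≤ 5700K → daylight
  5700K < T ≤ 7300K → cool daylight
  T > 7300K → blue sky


Temperature: 2770K
2770K ≤ 3100K → warm white
Classification: warm white


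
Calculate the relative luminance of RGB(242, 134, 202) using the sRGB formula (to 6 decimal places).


Linearize each channel (sRGB transfer function): c = v/255; c_lin = c/12.92 if c ≤ 0.04045, else ((c+0.055)/1.055)^2.4
  R: 242/255 ≈ 0.949020 > 0.04045 → ((0.949020+0.055)/1.055)^2.4 ≈ 0.887923
  G: 134/255 ≈ 0.525490 > 0.04045 → ((0.525490+0.055)/1.055)^2.4 ≈ 0.238398
  B: 202/255 ≈ 0.792157 > 0.04045 → ((0.792157+0.055)/1.055)^2.4 ≈ 0.590619
R_lin = 0.887923, G_lin = 0.238398, B_lin = 0.590619
L = 0.2126×R + 0.7152×G + 0.0722×B
L = 0.2126×0.887923 + 0.7152×0.238398 + 0.0722×0.590619
L ≈ 0.401917


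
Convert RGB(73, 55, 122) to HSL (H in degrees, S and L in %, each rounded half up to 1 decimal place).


Normalize: R'=73/255≈0.2863, G'=55/255≈0.2157, B'=122/255≈0.4784
Max=122/255, Min=55/255, Δ=Max-Min=67/255
L = (Max+Min)/2 = (122+55)/510 = 177/510 = 0.34705… → L = 34.7%
L ≤ 0.5 → S = Δ/(Max+Min) = 67/(122+55) = 67/177 = 0.37853… → S = 37.9%
(the 1/255 factors cancel in S and H, so raw channel differences can be used)
Max is B' → H = 60 × ((R-G)/Δ + 4) = 60 × ((73-55)/67 + 4)
  18/67 + 4 = 0.2686… + 4 = 4.2686…
  H = 60 × 4.2686… = 256.119…° → H = 256.1°
= HSL(256.1°, 37.9%, 34.7%)


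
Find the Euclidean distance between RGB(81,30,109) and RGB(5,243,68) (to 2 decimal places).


d = √[(R₁-R₂)² + (G₁-G₂)² + (B₁-B₂)²]
d = √[(81-5)² + (30-243)² + (109-68)²]
d = √[5776 + 45369 + 1681]
d = √52826
d ≈ 229.84


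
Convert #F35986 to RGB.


F3 → 243 (R)
59 → 89 (G)
86 → 134 (B)
= RGB(243, 89, 134)


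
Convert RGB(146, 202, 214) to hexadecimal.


R = 146 → 92 (hex)
G = 202 → CA (hex)
B = 214 → D6 (hex)
Hex = #92CAD6


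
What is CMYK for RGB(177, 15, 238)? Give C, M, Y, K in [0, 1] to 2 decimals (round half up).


R'=177/255≈0.6941, G'=15/255≈0.0588, B'=238/255≈0.9333
K = 1 - max(R',G',B') = 1 - 238/255 = 17/255 = 0.06666… → 0.07
(1-R'-K)/(1-K) simplifies to (max-R)/max with max = 238:
C = (238-177)/238 = 61/238 = 0.25630… → 0.26
M = (238-15)/238 = 223/238 = 0.93697… → 0.94
Y = (238-238)/238 = 0/238 = 0 → 0.00
= CMYK(0.26, 0.94, 0.00, 0.07)


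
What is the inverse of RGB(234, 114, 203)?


Invert: (255-R, 255-G, 255-B)
R: 255-234 = 21
G: 255-114 = 141
B: 255-203 = 52
= RGB(21, 141, 52)


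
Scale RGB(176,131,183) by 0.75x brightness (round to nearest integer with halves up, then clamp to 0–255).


Multiply each channel by 0.75, round half up, clamp to [0, 255]
R: 176×0.75 = 132
G: 131×0.75 = 98.25 → round → 98
B: 183×0.75 = 137.25 → round → 137
= RGB(132, 98, 137)


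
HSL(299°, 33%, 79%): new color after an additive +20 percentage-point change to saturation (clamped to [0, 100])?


Original S = 33%
Adjustment = +20 percentage points
New S = 33 + (20) = 53
Clamp to [0, 100] → 53
= HSL(299°, 53%, 79%)


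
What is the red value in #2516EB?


Color: #2516EB
R = 25 = 37
G = 16 = 22
B = EB = 235
Red = 37


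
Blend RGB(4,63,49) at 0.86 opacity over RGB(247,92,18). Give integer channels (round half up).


C = α×F + (1-α)×B, with 1-α = 0.14
R: 0.86×4 + 0.14×247 = 3.44 + 34.58 = 38.02 → 38
G: 0.86×63 + 0.14×92 = 54.18 + 12.88 = 67.06 → 67
B: 0.86×49 + 0.14×18 = 42.14 + 2.52 = 44.66 → 45
= RGB(38, 67, 45)


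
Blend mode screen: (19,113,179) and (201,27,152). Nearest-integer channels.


Screen: C = 255 - (255-A)×(255-B)/255, rounded to nearest integer
R: 255 - (255-19)×(255-201)/255 = 255 - 12744/255 ≈ 255 - 49.976 = 205.024 → 205
G: 255 - (255-113)×(255-27)/255 = 255 - 32376/255 ≈ 255 - 126.965 = 128.035 → 128
B: 255 - (255-179)×(255-152)/255 = 255 - 7828/255 ≈ 255 - 30.698 = 224.302 → 224
= RGB(205, 128, 224)


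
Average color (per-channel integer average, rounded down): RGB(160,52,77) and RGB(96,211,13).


Midpoint: each channel = ⌊(C₁+C₂)/2⌋
R: ⌊(160+96)/2⌋ = 128
G: ⌊(52+211)/2⌋ = 131
B: ⌊(77+13)/2⌋ = 45
= RGB(128, 131, 45)


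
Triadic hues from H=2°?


Triadic: equally spaced at 120° intervals
H1 = 2°
H2 = (2 + 120) mod 360 = 122°
H3 = (2 + 240) mod 360 = 242°
Triadic = 2°, 122°, 242°


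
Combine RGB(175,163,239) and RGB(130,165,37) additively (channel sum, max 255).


Additive: each channel = min(255, C₁+C₂)
R: 175+130 = 305 → 255
G: 163+165 = 328 → 255
B: 239+37 = 276 → 255
= RGB(255, 255, 255)


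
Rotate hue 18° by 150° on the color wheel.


New hue = (H + rotation) mod 360
New hue = (18 + 150) mod 360
= 168 mod 360
= 168°


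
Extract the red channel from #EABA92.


Color: #EABA92
R = EA = 234
G = BA = 186
B = 92 = 146
Red = 234


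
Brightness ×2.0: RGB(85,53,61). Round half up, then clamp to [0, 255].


Multiply each channel by 2.0, round half up, clamp to [0, 255]
R: 85×2.0 = 170
G: 53×2.0 = 106
B: 61×2.0 = 122
= RGB(170, 106, 122)


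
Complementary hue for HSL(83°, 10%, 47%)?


Complement = opposite side of color wheel = hue + 180°
H' = (83 + 180) mod 360 = 263°
S and L unchanged.
= HSL(263°, 10%, 47%)


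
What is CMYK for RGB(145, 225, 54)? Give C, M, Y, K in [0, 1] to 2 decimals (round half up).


R'=145/255≈0.5686, G'=225/255≈0.8824, B'=54/255≈0.2118
K = 1 - max(R',G',B') = 1 - 225/255 = 30/255 = 0.11764… → 0.12
(1-R'-K)/(1-K) simplifies to (max-R)/max with max = 225:
C = (225-145)/225 = 80/225 = 0.35555… → 0.36
M = (225-225)/225 = 0/225 = 0 → 0.00
Y = (225-54)/225 = 171/225 = 0.76 → 0.76
= CMYK(0.36, 0.00, 0.76, 0.12)


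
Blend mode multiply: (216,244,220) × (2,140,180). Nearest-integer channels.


Multiply: C = A×B/255, rounded to nearest integer
R: 216×2/255 = 432/255 ≈ 1.694 → 2
G: 244×140/255 = 34160/255 ≈ 133.961 → 134
B: 220×180/255 = 39600/255 ≈ 155.294 → 155
= RGB(2, 134, 155)


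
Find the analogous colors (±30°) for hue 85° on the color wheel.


Base hue: 85°
Left analog: (85 - 30) mod 360 = 55°
Right analog: (85 + 30) mod 360 = 115°
Analogous hues = 55° and 115°


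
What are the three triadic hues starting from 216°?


Triadic: equally spaced at 120° intervals
H1 = 216°
H2 = (216 + 120) mod 360 = 336°
H3 = (216 + 240) mod 360 = 96°
Triadic = 216°, 336°, 96°


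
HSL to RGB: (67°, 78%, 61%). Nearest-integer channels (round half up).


H=67°, S=0.78, L=0.61
C = (1-|2L-1|)×S = (1-|0.22|)×0.78 = 0.6084
H' = H/60 = 67/60 ≈ 1.1167; X = C×(1-|H' mod 2 - 1|) = 0.53742
m = L - C/2 = 0.61 - 0.3042 = 0.3058
Sector ⌊H'⌋ = 1 → (R',G',B') = (0.53742, 0.6084, 0.0)
RGB = ((R'+m)×255, (G'+m)×255, (B'+m)×255) = (215.0211, 233.121, 77.979)
Round half up → RGB(215, 233, 78)


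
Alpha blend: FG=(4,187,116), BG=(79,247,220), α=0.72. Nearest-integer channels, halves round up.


C = α×F + (1-α)×B, with 1-α = 0.28
R: 0.72×4 + 0.28×79 = 2.88 + 22.12 = 25.00 → 25
G: 0.72×187 + 0.28×247 = 134.64 + 69.16 = 203.80 → 204
B: 0.72×116 + 0.28×220 = 83.52 + 61.60 = 145.12 → 145
= RGB(25, 204, 145)


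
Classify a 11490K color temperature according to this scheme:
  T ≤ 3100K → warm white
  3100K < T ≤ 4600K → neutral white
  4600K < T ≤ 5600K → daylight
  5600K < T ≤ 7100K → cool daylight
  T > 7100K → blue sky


Temperature: 11490K
11490K > 7100K → blue sky
Classification: blue sky


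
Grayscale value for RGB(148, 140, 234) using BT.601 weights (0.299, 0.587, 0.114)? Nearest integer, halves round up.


Gray = 0.299×R + 0.587×G + 0.114×B
Gray = 0.299×148 + 0.587×140 + 0.114×234
Gray = 44.252 + 82.180 + 26.676
Gray = 153.108 → round half up → 153
Gray = 153


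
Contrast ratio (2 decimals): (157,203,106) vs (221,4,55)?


Linearize each sRGB channel c=v/255: c/12.92 if c ≤ 0.04045 else ((c+0.055)/1.055)^2.4
L = 0.2126×R_lin + 0.7152×G_lin + 0.0722×B_lin
Color 1 (157,203,106):
  R=157: 157/255≈0.6157 > 0.04045 → ((0.6157+0.055)/1.055)^2.4 ≈ 0.33716
  G=203: 203/255≈0.7961 > 0.04045 → ((0.7961+0.055)/1.055)^2.4 ≈ 0.59720
  B=106: 106/255≈0.4157 > 0.04045 → ((0.4157+0.055)/1.055)^2.4 ≈ 0.14413
  L1 = 0.2126×0.33716 + 0.7152×0.59720 + 0.0722×0.14413 ≈ 0.50921
Color 2 (221,4,55):
  R=221: 221/255≈0.8667 > 0.04045 → ((0.8667+0.055)/1.055)^2.4 ≈ 0.72306
  G=4: 4/255≈0.0157 ≤ 0.04045 → 0.0157/12.92 ≈ 0.00121
  B=55: 55/255≈0.2157 > 0.04045 → ((0.2157+0.055)/1.055)^2.4 ≈ 0.03820
  L2 = 0.2126×0.72306 + 0.7152×0.00121 + 0.0722×0.03820 ≈ 0.15735
Lighter = 0.50921, Darker = 0.15735
Ratio = (L_lighter + 0.05) / (L_darker + 0.05)
Ratio = (0.50921 + 0.05) / (0.15735 + 0.05) = 0.55921 / 0.20735 ≈ 2.6969
Ratio ≈ 2.70:1


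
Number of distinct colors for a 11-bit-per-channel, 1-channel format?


Total bits = 11 bits/channel × 1 channels = 11 bits
Distinct colors = 2^11
= 2,048 colors


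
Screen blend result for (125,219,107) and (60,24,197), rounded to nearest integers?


Screen: C = 255 - (255-A)×(255-B)/255, rounded to nearest integer
R: 255 - (255-125)×(255-60)/255 = 255 - 25350/255 ≈ 255 - 99.412 = 155.588 → 156
G: 255 - (255-219)×(255-24)/255 = 255 - 8316/255 ≈ 255 - 32.612 = 222.388 → 222
B: 255 - (255-107)×(255-197)/255 = 255 - 8584/255 ≈ 255 - 33.663 = 221.337 → 221
= RGB(156, 222, 221)


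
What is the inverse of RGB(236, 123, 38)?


Invert: (255-R, 255-G, 255-B)
R: 255-236 = 19
G: 255-123 = 132
B: 255-38 = 217
= RGB(19, 132, 217)


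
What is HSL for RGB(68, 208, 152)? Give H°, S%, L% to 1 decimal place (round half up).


Normalize: R'=68/255≈0.2667, G'=208/255≈0.8157, B'=152/255≈0.5961
Max=208/255, Min=68/255, Δ=Max-Min=140/255
L = (Max+Min)/2 = (208+68)/510 = 276/510 = 0.54117… → L = 54.1%
L > 0.5 → S = Δ/(2-Max-Min) = 140/(510-208-68) = 140/234 = 0.59829… → S = 59.8%
(the 1/255 factors cancel in S and H, so raw channel differences can be used)
Max is G' → H = 60 × ((B-R)/Δ + 2) = 60 × ((152-68)/140 + 2)
  84/140 + 2 = 0.6 + 2 = 2.6
  H = 60 × 2.6 = 156° → H = 156.0°
= HSL(156.0°, 59.8%, 54.1%)


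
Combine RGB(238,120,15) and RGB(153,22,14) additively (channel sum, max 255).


Additive: each channel = min(255, C₁+C₂)
R: 238+153 = 391 → 255
G: 120+22 = 142 → 142
B: 15+14 = 29 → 29
= RGB(255, 142, 29)


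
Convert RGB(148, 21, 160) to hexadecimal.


R = 148 → 94 (hex)
G = 21 → 15 (hex)
B = 160 → A0 (hex)
Hex = #9415A0


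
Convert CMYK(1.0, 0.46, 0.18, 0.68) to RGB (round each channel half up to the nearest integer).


R = 255 × (1-C) × (1-K) = 255 × 0.00 × 0.32 = 0
G = 255 × (1-M) × (1-K) = 255 × 0.54 × 0.32 = 44.064 → 44
B = 255 × (1-Y) × (1-K) = 255 × 0.82 × 0.32 = 66.912 → 67
= RGB(0, 44, 67)


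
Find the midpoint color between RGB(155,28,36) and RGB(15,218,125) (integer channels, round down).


Midpoint: each channel = ⌊(C₁+C₂)/2⌋
R: ⌊(155+15)/2⌋ = 85
G: ⌊(28+218)/2⌋ = 123
B: ⌊(36+125)/2⌋ = 80
= RGB(85, 123, 80)


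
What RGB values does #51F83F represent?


51 → 81 (R)
F8 → 248 (G)
3F → 63 (B)
= RGB(81, 248, 63)


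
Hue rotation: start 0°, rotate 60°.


New hue = (H + rotation) mod 360
New hue = (0 + 60) mod 360
= 60 mod 360
= 60°


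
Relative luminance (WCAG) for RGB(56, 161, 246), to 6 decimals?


Linearize each channel (sRGB transfer function): c = v/255; c_lin = c/12.92 if c ≤ 0.04045, else ((c+0.055)/1.055)^2.4
  R: 56/255 ≈ 0.219608 > 0.04045 → ((0.219608+0.055)/1.055)^2.4 ≈ 0.039546
  G: 161/255 ≈ 0.631373 > 0.04045 → ((0.631373+0.055)/1.055)^2.4 ≈ 0.356400
  B: 246/255 ≈ 0.964706 > 0.04045 → ((0.964706+0.055)/1.055)^2.4 ≈ 0.921582
R_lin = 0.039546, G_lin = 0.356400, B_lin = 0.921582
L = 0.2126×R + 0.7152×G + 0.0722×B
L = 0.2126×0.039546 + 0.7152×0.356400 + 0.0722×0.921582
L ≈ 0.329843


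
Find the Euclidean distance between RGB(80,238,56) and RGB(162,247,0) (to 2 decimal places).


d = √[(R₁-R₂)² + (G₁-G₂)² + (B₁-B₂)²]
d = √[(80-162)² + (238-247)² + (56-0)²]
d = √[6724 + 81 + 3136]
d = √9941
d ≈ 99.70


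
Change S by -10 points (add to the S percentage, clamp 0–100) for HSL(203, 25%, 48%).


Original S = 25%
Adjustment = -10 percentage points
New S = 25 + (-10) = 15
Clamp to [0, 100] → 15
= HSL(203°, 15%, 48%)


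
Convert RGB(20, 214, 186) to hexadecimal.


R = 20 → 14 (hex)
G = 214 → D6 (hex)
B = 186 → BA (hex)
Hex = #14D6BA


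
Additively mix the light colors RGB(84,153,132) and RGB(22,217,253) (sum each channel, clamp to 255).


Additive: each channel = min(255, C₁+C₂)
R: 84+22 = 106 → 106
G: 153+217 = 370 → 255
B: 132+253 = 385 → 255
= RGB(106, 255, 255)


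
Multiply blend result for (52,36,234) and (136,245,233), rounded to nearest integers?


Multiply: C = A×B/255, rounded to nearest integer
R: 52×136/255 = 7072/255 ≈ 27.733 → 28
G: 36×245/255 = 8820/255 ≈ 34.588 → 35
B: 234×233/255 = 54522/255 ≈ 213.812 → 214
= RGB(28, 35, 214)


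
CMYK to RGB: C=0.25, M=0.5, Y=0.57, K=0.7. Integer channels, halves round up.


R = 255 × (1-C) × (1-K) = 255 × 0.75 × 0.30 = 57.375 → 57
G = 255 × (1-M) × (1-K) = 255 × 0.50 × 0.30 = 38.25 → 38
B = 255 × (1-Y) × (1-K) = 255 × 0.43 × 0.30 = 32.895 → 33
= RGB(57, 38, 33)


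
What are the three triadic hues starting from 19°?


Triadic: equally spaced at 120° intervals
H1 = 19°
H2 = (19 + 120) mod 360 = 139°
H3 = (19 + 240) mod 360 = 259°
Triadic = 19°, 139°, 259°


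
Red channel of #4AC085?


Color: #4AC085
R = 4A = 74
G = C0 = 192
B = 85 = 133
Red = 74


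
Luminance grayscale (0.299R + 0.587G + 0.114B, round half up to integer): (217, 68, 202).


Gray = 0.299×R + 0.587×G + 0.114×B
Gray = 0.299×217 + 0.587×68 + 0.114×202
Gray = 64.883 + 39.916 + 23.028
Gray = 127.827 → round half up → 128
Gray = 128


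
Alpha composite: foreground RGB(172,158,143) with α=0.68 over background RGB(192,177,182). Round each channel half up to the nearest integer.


C = α×F + (1-α)×B, with 1-α = 0.32
R: 0.68×172 + 0.32×192 = 116.96 + 61.44 = 178.40 → 178
G: 0.68×158 + 0.32×177 = 107.44 + 56.64 = 164.08 → 164
B: 0.68×143 + 0.32×182 = 97.24 + 58.24 = 155.48 → 155
= RGB(178, 164, 155)


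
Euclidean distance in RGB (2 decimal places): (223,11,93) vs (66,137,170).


d = √[(R₁-R₂)² + (G₁-G₂)² + (B₁-B₂)²]
d = √[(223-66)² + (11-137)² + (93-170)²]
d = √[24649 + 15876 + 5929]
d = √46454
d ≈ 215.53


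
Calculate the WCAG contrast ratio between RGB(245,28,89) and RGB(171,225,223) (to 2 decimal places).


Linearize each sRGB channel c=v/255: c/12.92 if c ≤ 0.04045 else ((c+0.055)/1.055)^2.4
L = 0.2126×R_lin + 0.7152×G_lin + 0.0722×B_lin
Color 1 (245,28,89):
  R=245: 245/255≈0.9608 > 0.04045 → ((0.9608+0.055)/1.055)^2.4 ≈ 0.91310
  G=28: 28/255≈0.1098 > 0.04045 → ((0.1098+0.055)/1.055)^2.4 ≈ 0.01161
  B=89: 89/255≈0.3490 > 0.04045 → ((0.3490+0.055)/1.055)^2.4 ≈ 0.09990
  L1 = 0.2126×0.91310 + 0.7152×0.01161 + 0.0722×0.09990 ≈ 0.20964
Color 2 (171,225,223):
  R=171: 171/255≈0.6706 > 0.04045 → ((0.6706+0.055)/1.055)^2.4 ≈ 0.40724
  G=225: 225/255≈0.8824 > 0.04045 → ((0.8824+0.055)/1.055)^2.4 ≈ 0.75294
  B=223: 223/255≈0.8745 > 0.04045 → ((0.8745+0.055)/1.055)^2.4 ≈ 0.73791
  L2 = 0.2126×0.40724 + 0.7152×0.75294 + 0.0722×0.73791 ≈ 0.67836
Lighter = 0.67836, Darker = 0.20964
Ratio = (L_lighter + 0.05) / (L_darker + 0.05)
Ratio = (0.67836 + 0.05) / (0.20964 + 0.05) = 0.72836 / 0.25964 ≈ 2.8052
Ratio ≈ 2.81:1


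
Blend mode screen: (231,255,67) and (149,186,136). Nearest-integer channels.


Screen: C = 255 - (255-A)×(255-B)/255, rounded to nearest integer
R: 255 - (255-231)×(255-149)/255 = 255 - 2544/255 ≈ 255 - 9.976 = 245.024 → 245
G: 255 - (255-255)×(255-186)/255 = 255 - 0/255 ≈ 255 - 0.000 = 255.000 → 255
B: 255 - (255-67)×(255-136)/255 = 255 - 22372/255 ≈ 255 - 87.733 = 167.267 → 167
= RGB(245, 255, 167)


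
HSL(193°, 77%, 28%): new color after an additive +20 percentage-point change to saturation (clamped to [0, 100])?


Original S = 77%
Adjustment = +20 percentage points
New S = 77 + (20) = 97
Clamp to [0, 100] → 97
= HSL(193°, 97%, 28%)


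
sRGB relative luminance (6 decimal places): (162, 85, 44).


Linearize each channel (sRGB transfer function): c = v/255; c_lin = c/12.92 if c ≤ 0.04045, else ((c+0.055)/1.055)^2.4
  R: 162/255 ≈ 0.635294 > 0.04045 → ((0.635294+0.055)/1.055)^2.4 ≈ 0.361307
  G: 85/255 ≈ 0.333333 > 0.04045 → ((0.333333+0.055)/1.055)^2.4 ≈ 0.090842
  B: 44/255 ≈ 0.172549 > 0.04045 → ((0.172549+0.055)/1.055)^2.4 ≈ 0.025187
R_lin = 0.361307, G_lin = 0.090842, B_lin = 0.025187
L = 0.2126×R + 0.7152×G + 0.0722×B
L = 0.2126×0.361307 + 0.7152×0.090842 + 0.0722×0.025187
L ≈ 0.143602


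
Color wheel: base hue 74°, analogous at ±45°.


Base hue: 74°
Left analog: (74 - 45) mod 360 = 29°
Right analog: (74 + 45) mod 360 = 119°
Analogous hues = 29° and 119°


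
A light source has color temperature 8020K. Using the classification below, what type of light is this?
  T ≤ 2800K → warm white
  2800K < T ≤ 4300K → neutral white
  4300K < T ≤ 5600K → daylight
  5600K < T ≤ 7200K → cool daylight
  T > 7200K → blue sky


Temperature: 8020K
8020K > 7200K → blue sky
Classification: blue sky


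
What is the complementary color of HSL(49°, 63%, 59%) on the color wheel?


Complement = opposite side of color wheel = hue + 180°
H' = (49 + 180) mod 360 = 229°
S and L unchanged.
= HSL(229°, 63%, 59%)


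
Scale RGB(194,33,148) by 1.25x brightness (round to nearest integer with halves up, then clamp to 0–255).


Multiply each channel by 1.25, round half up, clamp to [0, 255]
R: 194×1.25 = 242.5 → round → 243
G: 33×1.25 = 41.25 → round → 41
B: 148×1.25 = 185
= RGB(243, 41, 185)


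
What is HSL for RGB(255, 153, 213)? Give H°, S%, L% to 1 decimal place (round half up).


Normalize: R'=255/255≈1.0000, G'=153/255≈0.6000, B'=213/255≈0.8353
Max=255/255, Min=153/255, Δ=Max-Min=102/255
L = (Max+Min)/2 = (255+153)/510 = 408/510 = 0.8 → L = 80.0%
L > 0.5 → S = Δ/(2-Max-Min) = 102/(510-255-153) = 102/102 = 1 → S = 100.0%
(the 1/255 factors cancel in S and H, so raw channel differences can be used)
Max is R' → H = 60 × (((G-B)/Δ) mod 6) = 60 × (((153-213)/102) mod 6)
  (-60)/102 = -0.5882…; negative, so add 6 → 5.4117…
  H = 60 × 5.4117… = 324.705…° → H = 324.7°
= HSL(324.7°, 100.0%, 80.0%)


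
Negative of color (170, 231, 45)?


Invert: (255-R, 255-G, 255-B)
R: 255-170 = 85
G: 255-231 = 24
B: 255-45 = 210
= RGB(85, 24, 210)


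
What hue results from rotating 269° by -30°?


New hue = (H + rotation) mod 360
New hue = (269 -30) mod 360
= 239 mod 360
= 239°


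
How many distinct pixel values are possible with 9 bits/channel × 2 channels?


Total bits = 9 bits/channel × 2 channels = 18 bits
Distinct pixel values = 2^18
= 262,144 pixel values


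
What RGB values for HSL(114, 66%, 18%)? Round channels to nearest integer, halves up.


H=114°, S=0.66, L=0.18
C = (1-|2L-1|)×S = (1-|-0.64|)×0.66 = 0.2376
H' = H/60 = 114/60 ≈ 1.9000; X = C×(1-|H' mod 2 - 1|) = 0.02376
m = L - C/2 = 0.18 - 0.1188 = 0.0612
Sector ⌊H'⌋ = 1 → (R',G',B') = (0.02376, 0.2376, 0.0)
RGB = ((R'+m)×255, (G'+m)×255, (B'+m)×255) = (21.6648, 76.194, 15.606)
Round half up → RGB(22, 76, 16)


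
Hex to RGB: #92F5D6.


92 → 146 (R)
F5 → 245 (G)
D6 → 214 (B)
= RGB(146, 245, 214)


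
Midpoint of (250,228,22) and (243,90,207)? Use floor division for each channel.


Midpoint: each channel = ⌊(C₁+C₂)/2⌋
R: ⌊(250+243)/2⌋ = 246
G: ⌊(228+90)/2⌋ = 159
B: ⌊(22+207)/2⌋ = 114
= RGB(246, 159, 114)


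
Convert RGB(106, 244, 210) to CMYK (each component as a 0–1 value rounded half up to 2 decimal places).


R'=106/255≈0.4157, G'=244/255≈0.9569, B'=210/255≈0.8235
K = 1 - max(R',G',B') = 1 - 244/255 = 11/255 = 0.04313… → 0.04
(1-R'-K)/(1-K) simplifies to (max-R)/max with max = 244:
C = (244-106)/244 = 138/244 = 0.56557… → 0.57
M = (244-244)/244 = 0/244 = 0 → 0.00
Y = (244-210)/244 = 34/244 = 0.13934… → 0.14
= CMYK(0.57, 0.00, 0.14, 0.04)


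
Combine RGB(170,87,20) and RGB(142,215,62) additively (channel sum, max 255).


Additive: each channel = min(255, C₁+C₂)
R: 170+142 = 312 → 255
G: 87+215 = 302 → 255
B: 20+62 = 82 → 82
= RGB(255, 255, 82)


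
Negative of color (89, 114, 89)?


Invert: (255-R, 255-G, 255-B)
R: 255-89 = 166
G: 255-114 = 141
B: 255-89 = 166
= RGB(166, 141, 166)


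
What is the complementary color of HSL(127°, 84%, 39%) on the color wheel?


Complement = opposite side of color wheel = hue + 180°
H' = (127 + 180) mod 360 = 307°
S and L unchanged.
= HSL(307°, 84%, 39%)


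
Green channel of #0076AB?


Color: #0076AB
R = 00 = 0
G = 76 = 118
B = AB = 171
Green = 118


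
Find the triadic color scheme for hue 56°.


Triadic: equally spaced at 120° intervals
H1 = 56°
H2 = (56 + 120) mod 360 = 176°
H3 = (56 + 240) mod 360 = 296°
Triadic = 56°, 176°, 296°


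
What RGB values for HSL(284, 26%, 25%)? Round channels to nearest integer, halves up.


H=284°, S=0.26, L=0.25
C = (1-|2L-1|)×S = (1-|-0.50|)×0.26 = 0.13
H' = H/60 = 284/60 ≈ 4.7333; X = C×(1-|H' mod 2 - 1|) ≈ 0.0953
m = L - C/2 = 0.25 - 0.065 = 0.185
Sector ⌊H'⌋ = 4 → (R',G',B') = (≈0.0953, 0.0, 0.13)
RGB = ((R'+m)×255, (G'+m)×255, (B'+m)×255) = (71.485, 47.175, 80.325)
Round half up → RGB(71, 47, 80)


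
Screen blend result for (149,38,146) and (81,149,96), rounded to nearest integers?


Screen: C = 255 - (255-A)×(255-B)/255, rounded to nearest integer
R: 255 - (255-149)×(255-81)/255 = 255 - 18444/255 ≈ 255 - 72.329 = 182.671 → 183
G: 255 - (255-38)×(255-149)/255 = 255 - 23002/255 ≈ 255 - 90.204 = 164.796 → 165
B: 255 - (255-146)×(255-96)/255 = 255 - 17331/255 ≈ 255 - 67.965 = 187.035 → 187
= RGB(183, 165, 187)


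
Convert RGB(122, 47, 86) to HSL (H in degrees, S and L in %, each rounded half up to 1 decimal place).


Normalize: R'=122/255≈0.4784, G'=47/255≈0.1843, B'=86/255≈0.3373
Max=122/255, Min=47/255, Δ=Max-Min=75/255
L = (Max+Min)/2 = (122+47)/510 = 169/510 = 0.33137… → L = 33.1%
L ≤ 0.5 → S = Δ/(Max+Min) = 75/(122+47) = 75/169 = 0.44378… → S = 44.4%
(the 1/255 factors cancel in S and H, so raw channel differences can be used)
Max is R' → H = 60 × (((G-B)/Δ) mod 6) = 60 × (((47-86)/75) mod 6)
  (-39)/75 = -0.52; negative, so add 6 → 5.48
  H = 60 × 5.48 = 328.8° → H = 328.8°
= HSL(328.8°, 44.4%, 33.1%)


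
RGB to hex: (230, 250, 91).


R = 230 → E6 (hex)
G = 250 → FA (hex)
B = 91 → 5B (hex)
Hex = #E6FA5B


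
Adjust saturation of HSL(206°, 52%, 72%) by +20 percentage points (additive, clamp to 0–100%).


Original S = 52%
Adjustment = +20 percentage points
New S = 52 + (20) = 72
Clamp to [0, 100] → 72
= HSL(206°, 72%, 72%)


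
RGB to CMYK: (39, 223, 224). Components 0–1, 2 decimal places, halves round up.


R'=39/255≈0.1529, G'=223/255≈0.8745, B'=224/255≈0.8784
K = 1 - max(R',G',B') = 1 - 224/255 = 31/255 = 0.12156… → 0.12
(1-R'-K)/(1-K) simplifies to (max-R)/max with max = 224:
C = (224-39)/224 = 185/224 = 0.82589… → 0.83
M = (224-223)/224 = 1/224 = 0.00446… → 0.00
Y = (224-224)/224 = 0/224 = 0 → 0.00
= CMYK(0.83, 0.00, 0.00, 0.12)


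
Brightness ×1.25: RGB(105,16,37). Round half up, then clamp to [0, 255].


Multiply each channel by 1.25, round half up, clamp to [0, 255]
R: 105×1.25 = 131.25 → round → 131
G: 16×1.25 = 20
B: 37×1.25 = 46.25 → round → 46
= RGB(131, 20, 46)


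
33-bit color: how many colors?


Colors = 2^bits = 2^33
= 8,589,934,592 colors


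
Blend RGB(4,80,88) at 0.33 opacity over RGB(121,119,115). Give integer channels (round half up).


C = α×F + (1-α)×B, with 1-α = 0.67
R: 0.33×4 + 0.67×121 = 1.32 + 81.07 = 82.39 → 82
G: 0.33×80 + 0.67×119 = 26.40 + 79.73 = 106.13 → 106
B: 0.33×88 + 0.67×115 = 29.04 + 77.05 = 106.09 → 106
= RGB(82, 106, 106)


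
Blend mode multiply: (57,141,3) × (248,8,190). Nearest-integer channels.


Multiply: C = A×B/255, rounded to nearest integer
R: 57×248/255 = 14136/255 ≈ 55.435 → 55
G: 141×8/255 = 1128/255 ≈ 4.424 → 4
B: 3×190/255 = 570/255 ≈ 2.235 → 2
= RGB(55, 4, 2)


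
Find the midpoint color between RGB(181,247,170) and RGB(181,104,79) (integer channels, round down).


Midpoint: each channel = ⌊(C₁+C₂)/2⌋
R: ⌊(181+181)/2⌋ = 181
G: ⌊(247+104)/2⌋ = 175
B: ⌊(170+79)/2⌋ = 124
= RGB(181, 175, 124)


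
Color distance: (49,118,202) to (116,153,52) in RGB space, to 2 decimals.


d = √[(R₁-R₂)² + (G₁-G₂)² + (B₁-B₂)²]
d = √[(49-116)² + (118-153)² + (202-52)²]
d = √[4489 + 1225 + 22500]
d = √28214
d ≈ 167.97


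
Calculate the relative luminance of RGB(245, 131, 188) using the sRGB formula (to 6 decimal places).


Linearize each channel (sRGB transfer function): c = v/255; c_lin = c/12.92 if c ≤ 0.04045, else ((c+0.055)/1.055)^2.4
  R: 245/255 ≈ 0.960784 > 0.04045 → ((0.960784+0.055)/1.055)^2.4 ≈ 0.913099
  G: 131/255 ≈ 0.513725 > 0.04045 → ((0.513725+0.055)/1.055)^2.4 ≈ 0.226966
  B: 188/255 ≈ 0.737255 > 0.04045 → ((0.737255+0.055)/1.055)^2.4 ≈ 0.502886
R_lin = 0.913099, G_lin = 0.226966, B_lin = 0.502886
L = 0.2126×R + 0.7152×G + 0.0722×B
L = 0.2126×0.913099 + 0.7152×0.226966 + 0.0722×0.502886
L ≈ 0.392759


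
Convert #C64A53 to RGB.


C6 → 198 (R)
4A → 74 (G)
53 → 83 (B)
= RGB(198, 74, 83)


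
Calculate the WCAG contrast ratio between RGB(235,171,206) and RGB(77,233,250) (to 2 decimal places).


Linearize each sRGB channel c=v/255: c/12.92 if c ≤ 0.04045 else ((c+0.055)/1.055)^2.4
L = 0.2126×R_lin + 0.7152×G_lin + 0.0722×B_lin
Color 1 (235,171,206):
  R=235: 235/255≈0.9216 > 0.04045 → ((0.9216+0.055)/1.055)^2.4 ≈ 0.83077
  G=171: 171/255≈0.6706 > 0.04045 → ((0.6706+0.055)/1.055)^2.4 ≈ 0.40724
  B=206: 206/255≈0.8078 > 0.04045 → ((0.8078+0.055)/1.055)^2.4 ≈ 0.61721
  L1 = 0.2126×0.83077 + 0.7152×0.40724 + 0.0722×0.61721 ≈ 0.51244
Color 2 (77,233,250):
  R=77: 77/255≈0.3020 > 0.04045 → ((0.3020+0.055)/1.055)^2.4 ≈ 0.07421
  G=233: 233/255≈0.9137 > 0.04045 → ((0.9137+0.055)/1.055)^2.4 ≈ 0.81485
  B=250: 250/255≈0.9804 > 0.04045 → ((0.9804+0.055)/1.055)^2.4 ≈ 0.95597
  L2 = 0.2126×0.07421 + 0.7152×0.81485 + 0.0722×0.95597 ≈ 0.66758
Lighter = 0.66758, Darker = 0.51244
Ratio = (L_lighter + 0.05) / (L_darker + 0.05)
Ratio = (0.66758 + 0.05) / (0.51244 + 0.05) = 0.71758 / 0.56244 ≈ 1.2758
Ratio ≈ 1.28:1


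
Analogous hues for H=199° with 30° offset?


Base hue: 199°
Left analog: (199 - 30) mod 360 = 169°
Right analog: (199 + 30) mod 360 = 229°
Analogous hues = 169° and 229°


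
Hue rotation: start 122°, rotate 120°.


New hue = (H + rotation) mod 360
New hue = (122 + 120) mod 360
= 242 mod 360
= 242°


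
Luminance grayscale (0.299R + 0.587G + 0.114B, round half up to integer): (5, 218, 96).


Gray = 0.299×R + 0.587×G + 0.114×B
Gray = 0.299×5 + 0.587×218 + 0.114×96
Gray = 1.495 + 127.966 + 10.944
Gray = 140.405 → round half up → 140
Gray = 140


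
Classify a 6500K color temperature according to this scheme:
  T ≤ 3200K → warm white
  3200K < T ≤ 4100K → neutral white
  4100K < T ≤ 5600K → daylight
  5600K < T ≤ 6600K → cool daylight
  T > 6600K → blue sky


Temperature: 6500K
5600K < 6500K ≤ 6600K → cool daylight
Classification: cool daylight


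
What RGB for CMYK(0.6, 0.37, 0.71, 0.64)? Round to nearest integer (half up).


R = 255 × (1-C) × (1-K) = 255 × 0.40 × 0.36 = 36.72 → 37
G = 255 × (1-M) × (1-K) = 255 × 0.63 × 0.36 = 57.834 → 58
B = 255 × (1-Y) × (1-K) = 255 × 0.29 × 0.36 = 26.622 → 27
= RGB(37, 58, 27)


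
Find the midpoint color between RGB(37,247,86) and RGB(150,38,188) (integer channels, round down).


Midpoint: each channel = ⌊(C₁+C₂)/2⌋
R: ⌊(37+150)/2⌋ = 93
G: ⌊(247+38)/2⌋ = 142
B: ⌊(86+188)/2⌋ = 137
= RGB(93, 142, 137)


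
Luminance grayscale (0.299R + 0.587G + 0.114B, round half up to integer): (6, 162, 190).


Gray = 0.299×R + 0.587×G + 0.114×B
Gray = 0.299×6 + 0.587×162 + 0.114×190
Gray = 1.794 + 95.094 + 21.660
Gray = 118.548 → round half up → 119
Gray = 119


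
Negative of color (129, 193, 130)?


Invert: (255-R, 255-G, 255-B)
R: 255-129 = 126
G: 255-193 = 62
B: 255-130 = 125
= RGB(126, 62, 125)


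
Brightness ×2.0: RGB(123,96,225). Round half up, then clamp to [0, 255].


Multiply each channel by 2.0, round half up, clamp to [0, 255]
R: 123×2.0 = 246
G: 96×2.0 = 192
B: 225×2.0 = 450 → clamp → 255
= RGB(246, 192, 255)


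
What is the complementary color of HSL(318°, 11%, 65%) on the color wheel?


Complement = opposite side of color wheel = hue + 180°
H' = (318 + 180) mod 360 = 138°
S and L unchanged.
= HSL(138°, 11%, 65%)


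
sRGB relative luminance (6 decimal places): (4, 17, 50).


Linearize each channel (sRGB transfer function): c = v/255; c_lin = c/12.92 if c ≤ 0.04045, else ((c+0.055)/1.055)^2.4
  R: 4/255 ≈ 0.015686 ≤ 0.04045 → 0.015686/12.92 ≈ 0.001214
  G: 17/255 ≈ 0.066667 > 0.04045 → ((0.066667+0.055)/1.055)^2.4 ≈ 0.005605
  B: 50/255 ≈ 0.196078 > 0.04045 → ((0.196078+0.055)/1.055)^2.4 ≈ 0.031896
R_lin = 0.001214, G_lin = 0.005605, B_lin = 0.031896
L = 0.2126×R + 0.7152×G + 0.0722×B
L = 0.2126×0.001214 + 0.7152×0.005605 + 0.0722×0.031896
L ≈ 0.006570


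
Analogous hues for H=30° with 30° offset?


Base hue: 30°
Left analog: (30 - 30) mod 360 = 0°
Right analog: (30 + 30) mod 360 = 60°
Analogous hues = 0° and 60°


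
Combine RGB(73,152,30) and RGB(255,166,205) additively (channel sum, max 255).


Additive: each channel = min(255, C₁+C₂)
R: 73+255 = 328 → 255
G: 152+166 = 318 → 255
B: 30+205 = 235 → 235
= RGB(255, 255, 235)


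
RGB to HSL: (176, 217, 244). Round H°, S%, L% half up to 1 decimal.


Normalize: R'=176/255≈0.6902, G'=217/255≈0.8510, B'=244/255≈0.9569
Max=244/255, Min=176/255, Δ=Max-Min=68/255
L = (Max+Min)/2 = (244+176)/510 = 420/510 = 0.82352… → L = 82.4%
L > 0.5 → S = Δ/(2-Max-Min) = 68/(510-244-176) = 68/90 = 0.75555… → S = 75.6%
(the 1/255 factors cancel in S and H, so raw channel differences can be used)
Max is B' → H = 60 × ((R-G)/Δ + 4) = 60 × ((176-217)/68 + 4)
  -41/68 + 4 = -0.6029… + 4 = 3.3970…
  H = 60 × 3.3970… = 203.823…° → H = 203.8°
= HSL(203.8°, 75.6%, 82.4%)


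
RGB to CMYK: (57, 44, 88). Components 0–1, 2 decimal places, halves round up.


R'=57/255≈0.2235, G'=44/255≈0.1725, B'=88/255≈0.3451
K = 1 - max(R',G',B') = 1 - 88/255 = 167/255 = 0.65490… → 0.65
(1-R'-K)/(1-K) simplifies to (max-R)/max with max = 88:
C = (88-57)/88 = 31/88 = 0.35227… → 0.35
M = (88-44)/88 = 44/88 = 0.5 → 0.50
Y = (88-88)/88 = 0/88 = 0 → 0.00
= CMYK(0.35, 0.50, 0.00, 0.65)


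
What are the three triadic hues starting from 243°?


Triadic: equally spaced at 120° intervals
H1 = 243°
H2 = (243 + 120) mod 360 = 3°
H3 = (243 + 240) mod 360 = 123°
Triadic = 243°, 3°, 123°


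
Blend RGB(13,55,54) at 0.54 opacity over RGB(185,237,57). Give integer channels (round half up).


C = α×F + (1-α)×B, with 1-α = 0.46
R: 0.54×13 + 0.46×185 = 7.02 + 85.10 = 92.12 → 92
G: 0.54×55 + 0.46×237 = 29.70 + 109.02 = 138.72 → 139
B: 0.54×54 + 0.46×57 = 29.16 + 26.22 = 55.38 → 55
= RGB(92, 139, 55)


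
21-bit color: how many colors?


Colors = 2^bits = 2^21
= 2,097,152 colors


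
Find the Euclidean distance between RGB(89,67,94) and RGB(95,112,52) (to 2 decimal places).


d = √[(R₁-R₂)² + (G₁-G₂)² + (B₁-B₂)²]
d = √[(89-95)² + (67-112)² + (94-52)²]
d = √[36 + 2025 + 1764]
d = √3825
d ≈ 61.85


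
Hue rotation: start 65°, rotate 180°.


New hue = (H + rotation) mod 360
New hue = (65 + 180) mod 360
= 245 mod 360
= 245°


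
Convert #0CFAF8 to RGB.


0C → 12 (R)
FA → 250 (G)
F8 → 248 (B)
= RGB(12, 250, 248)


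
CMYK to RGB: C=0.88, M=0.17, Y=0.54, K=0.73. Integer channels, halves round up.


R = 255 × (1-C) × (1-K) = 255 × 0.12 × 0.27 = 8.262 → 8
G = 255 × (1-M) × (1-K) = 255 × 0.83 × 0.27 = 57.1455 → 57
B = 255 × (1-Y) × (1-K) = 255 × 0.46 × 0.27 = 31.671 → 32
= RGB(8, 57, 32)


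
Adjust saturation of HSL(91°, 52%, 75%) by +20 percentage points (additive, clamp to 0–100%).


Original S = 52%
Adjustment = +20 percentage points
New S = 52 + (20) = 72
Clamp to [0, 100] → 72
= HSL(91°, 72%, 75%)


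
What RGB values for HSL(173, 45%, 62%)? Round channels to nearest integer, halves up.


H=173°, S=0.45, L=0.62
C = (1-|2L-1|)×S = (1-|0.24|)×0.45 = 0.342
H' = H/60 = 173/60 ≈ 2.8833; X = C×(1-|H' mod 2 - 1|) = 0.3021
m = L - C/2 = 0.62 - 0.171 = 0.449
Sector ⌊H'⌋ = 2 → (R',G',B') = (0.0, 0.342, 0.3021)
RGB = ((R'+m)×255, (G'+m)×255, (B'+m)×255) = (114.495, 201.705, 191.5305)
Round half up → RGB(114, 202, 192)


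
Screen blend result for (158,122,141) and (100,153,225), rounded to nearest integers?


Screen: C = 255 - (255-A)×(255-B)/255, rounded to nearest integer
R: 255 - (255-158)×(255-100)/255 = 255 - 15035/255 ≈ 255 - 58.961 = 196.039 → 196
G: 255 - (255-122)×(255-153)/255 = 255 - 13566/255 ≈ 255 - 53.200 = 201.800 → 202
B: 255 - (255-141)×(255-225)/255 = 255 - 3420/255 ≈ 255 - 13.412 = 241.588 → 242
= RGB(196, 202, 242)


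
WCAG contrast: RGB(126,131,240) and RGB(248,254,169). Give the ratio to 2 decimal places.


Linearize each sRGB channel c=v/255: c/12.92 if c ≤ 0.04045 else ((c+0.055)/1.055)^2.4
L = 0.2126×R_lin + 0.7152×G_lin + 0.0722×B_lin
Color 1 (126,131,240):
  R=126: 126/255≈0.4941 > 0.04045 → ((0.4941+0.055)/1.055)^2.4 ≈ 0.20864
  G=131: 131/255≈0.5137 > 0.04045 → ((0.5137+0.055)/1.055)^2.4 ≈ 0.22697
  B=240: 240/255≈0.9412 > 0.04045 → ((0.9412+0.055)/1.055)^2.4 ≈ 0.87137
  L1 = 0.2126×0.20864 + 0.7152×0.22697 + 0.0722×0.87137 ≈ 0.26959
Color 2 (248,254,169):
  R=248: 248/255≈0.9725 > 0.04045 → ((0.9725+0.055)/1.055)^2.4 ≈ 0.93869
  G=254: 254/255≈0.9961 > 0.04045 → ((0.9961+0.055)/1.055)^2.4 ≈ 0.99110
  B=169: 169/255≈0.6627 > 0.04045 → ((0.6627+0.055)/1.055)^2.4 ≈ 0.39676
  L2 = 0.2126×0.93869 + 0.7152×0.99110 + 0.0722×0.39676 ≈ 0.93705
Lighter = 0.93705, Darker = 0.26959
Ratio = (L_lighter + 0.05) / (L_darker + 0.05)
Ratio = (0.93705 + 0.05) / (0.26959 + 0.05) = 0.98705 / 0.31959 ≈ 3.0884
Ratio ≈ 3.09:1


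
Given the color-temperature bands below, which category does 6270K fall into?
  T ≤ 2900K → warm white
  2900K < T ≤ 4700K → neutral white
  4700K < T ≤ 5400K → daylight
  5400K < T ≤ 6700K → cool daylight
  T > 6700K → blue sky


Temperature: 6270K
5400K < 6270K ≤ 6700K → cool daylight
Classification: cool daylight


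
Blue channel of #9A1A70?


Color: #9A1A70
R = 9A = 154
G = 1A = 26
B = 70 = 112
Blue = 112


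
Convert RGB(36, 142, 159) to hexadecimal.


R = 36 → 24 (hex)
G = 142 → 8E (hex)
B = 159 → 9F (hex)
Hex = #248E9F


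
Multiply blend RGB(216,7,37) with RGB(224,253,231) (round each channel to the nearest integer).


Multiply: C = A×B/255, rounded to nearest integer
R: 216×224/255 = 48384/255 ≈ 189.741 → 190
G: 7×253/255 = 1771/255 ≈ 6.945 → 7
B: 37×231/255 = 8547/255 ≈ 33.518 → 34
= RGB(190, 7, 34)


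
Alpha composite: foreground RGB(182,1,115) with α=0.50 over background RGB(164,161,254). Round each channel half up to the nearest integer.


C = α×F + (1-α)×B, with 1-α = 0.50
R: 0.50×182 + 0.50×164 = 91.00 + 82.00 = 173.00 → 173
G: 0.50×1 + 0.50×161 = 0.50 + 80.50 = 81.00 → 81
B: 0.50×115 + 0.50×254 = 57.50 + 127.00 = 184.50 → 185
= RGB(173, 81, 185)


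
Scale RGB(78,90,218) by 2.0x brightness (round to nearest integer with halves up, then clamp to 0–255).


Multiply each channel by 2.0, round half up, clamp to [0, 255]
R: 78×2.0 = 156
G: 90×2.0 = 180
B: 218×2.0 = 436 → clamp → 255
= RGB(156, 180, 255)


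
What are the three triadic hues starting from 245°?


Triadic: equally spaced at 120° intervals
H1 = 245°
H2 = (245 + 120) mod 360 = 5°
H3 = (245 + 240) mod 360 = 125°
Triadic = 245°, 5°, 125°


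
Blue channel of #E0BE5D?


Color: #E0BE5D
R = E0 = 224
G = BE = 190
B = 5D = 93
Blue = 93


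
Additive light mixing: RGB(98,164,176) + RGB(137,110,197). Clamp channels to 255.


Additive: each channel = min(255, C₁+C₂)
R: 98+137 = 235 → 235
G: 164+110 = 274 → 255
B: 176+197 = 373 → 255
= RGB(235, 255, 255)


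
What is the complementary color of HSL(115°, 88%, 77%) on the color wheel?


Complement = opposite side of color wheel = hue + 180°
H' = (115 + 180) mod 360 = 295°
S and L unchanged.
= HSL(295°, 88%, 77%)


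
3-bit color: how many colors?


Colors = 2^bits = 2^3
= 8 colors


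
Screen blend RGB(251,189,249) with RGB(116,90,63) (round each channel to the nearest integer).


Screen: C = 255 - (255-A)×(255-B)/255, rounded to nearest integer
R: 255 - (255-251)×(255-116)/255 = 255 - 556/255 ≈ 255 - 2.180 = 252.820 → 253
G: 255 - (255-189)×(255-90)/255 = 255 - 10890/255 ≈ 255 - 42.706 = 212.294 → 212
B: 255 - (255-249)×(255-63)/255 = 255 - 1152/255 ≈ 255 - 4.518 = 250.482 → 250
= RGB(253, 212, 250)


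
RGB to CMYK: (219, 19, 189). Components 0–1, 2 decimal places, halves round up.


R'=219/255≈0.8588, G'=19/255≈0.0745, B'=189/255≈0.7412
K = 1 - max(R',G',B') = 1 - 219/255 = 36/255 = 0.14117… → 0.14
(1-R'-K)/(1-K) simplifies to (max-R)/max with max = 219:
C = (219-219)/219 = 0/219 = 0 → 0.00
M = (219-19)/219 = 200/219 = 0.91324… → 0.91
Y = (219-189)/219 = 30/219 = 0.13698… → 0.14
= CMYK(0.00, 0.91, 0.14, 0.14)


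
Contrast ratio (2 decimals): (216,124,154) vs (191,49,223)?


Linearize each sRGB channel c=v/255: c/12.92 if c ≤ 0.04045 else ((c+0.055)/1.055)^2.4
L = 0.2126×R_lin + 0.7152×G_lin + 0.0722×B_lin
Color 1 (216,124,154):
  R=216: 216/255≈0.8471 > 0.04045 → ((0.8471+0.055)/1.055)^2.4 ≈ 0.68669
  G=124: 124/255≈0.4863 > 0.04045 → ((0.4863+0.055)/1.055)^2.4 ≈ 0.20156
  B=154: 154/255≈0.6039 > 0.04045 → ((0.6039+0.055)/1.055)^2.4 ≈ 0.32314
  L1 = 0.2126×0.68669 + 0.7152×0.20156 + 0.0722×0.32314 ≈ 0.31347
Color 2 (191,49,223):
  R=191: 191/255≈0.7490 > 0.04045 → ((0.7490+0.055)/1.055)^2.4 ≈ 0.52100
  G=49: 49/255≈0.1922 > 0.04045 → ((0.1922+0.055)/1.055)^2.4 ≈ 0.03071
  B=223: 223/255≈0.8745 > 0.04045 → ((0.8745+0.055)/1.055)^2.4 ≈ 0.73791
  L2 = 0.2126×0.52100 + 0.7152×0.03071 + 0.0722×0.73791 ≈ 0.18601
Lighter = 0.31347, Darker = 0.18601
Ratio = (L_lighter + 0.05) / (L_darker + 0.05)
Ratio = (0.31347 + 0.05) / (0.18601 + 0.05) = 0.36347 / 0.23601 ≈ 1.5401
Ratio ≈ 1.54:1


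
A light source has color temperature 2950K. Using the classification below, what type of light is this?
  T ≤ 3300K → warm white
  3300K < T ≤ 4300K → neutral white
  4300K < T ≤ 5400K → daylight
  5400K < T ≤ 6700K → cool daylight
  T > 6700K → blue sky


Temperature: 2950K
2950K ≤ 3300K → warm white
Classification: warm white
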